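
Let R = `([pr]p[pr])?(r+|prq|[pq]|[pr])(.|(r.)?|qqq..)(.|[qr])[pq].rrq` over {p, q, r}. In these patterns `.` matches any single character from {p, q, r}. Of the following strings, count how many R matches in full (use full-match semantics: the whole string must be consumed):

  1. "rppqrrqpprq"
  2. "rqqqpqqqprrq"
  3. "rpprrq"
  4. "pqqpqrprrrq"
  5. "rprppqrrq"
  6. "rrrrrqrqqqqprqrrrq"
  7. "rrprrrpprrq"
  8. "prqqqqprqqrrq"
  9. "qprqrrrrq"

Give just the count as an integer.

1 → no match — must end with "rrq"
2 → match
3 → no match
4 → no match
5 → no match
6 → no match
7 → no match
8 → no match
9 → no match
Total matched: 1

1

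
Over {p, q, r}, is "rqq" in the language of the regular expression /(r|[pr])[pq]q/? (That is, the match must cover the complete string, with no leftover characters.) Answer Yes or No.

Yes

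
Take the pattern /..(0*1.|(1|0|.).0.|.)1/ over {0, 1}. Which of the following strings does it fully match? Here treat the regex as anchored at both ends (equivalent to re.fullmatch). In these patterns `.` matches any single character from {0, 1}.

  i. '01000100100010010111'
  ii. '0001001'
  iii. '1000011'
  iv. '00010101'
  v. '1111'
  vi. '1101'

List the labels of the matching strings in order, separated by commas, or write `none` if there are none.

ii, iii, v, vi

i → no match
ii → match
iii → match
iv → no match
v → match
vi → match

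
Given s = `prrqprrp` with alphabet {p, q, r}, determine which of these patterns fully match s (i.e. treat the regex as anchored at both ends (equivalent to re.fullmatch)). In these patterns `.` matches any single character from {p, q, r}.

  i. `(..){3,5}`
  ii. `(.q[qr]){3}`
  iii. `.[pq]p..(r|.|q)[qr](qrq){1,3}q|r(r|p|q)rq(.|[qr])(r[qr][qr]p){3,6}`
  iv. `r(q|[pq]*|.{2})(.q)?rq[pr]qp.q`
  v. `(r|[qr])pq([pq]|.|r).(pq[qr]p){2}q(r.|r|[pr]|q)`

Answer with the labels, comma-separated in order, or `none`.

i

i → match
ii → no match
iii → no match
iv → no match — must start with `r`
v → no match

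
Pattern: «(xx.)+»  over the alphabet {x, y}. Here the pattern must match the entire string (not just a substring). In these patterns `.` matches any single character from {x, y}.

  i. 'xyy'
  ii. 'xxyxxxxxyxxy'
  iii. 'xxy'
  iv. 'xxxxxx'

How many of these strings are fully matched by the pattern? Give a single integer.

i → no match — must start with 'xx'
ii → match
iii → match
iv → match
Total matched: 3

3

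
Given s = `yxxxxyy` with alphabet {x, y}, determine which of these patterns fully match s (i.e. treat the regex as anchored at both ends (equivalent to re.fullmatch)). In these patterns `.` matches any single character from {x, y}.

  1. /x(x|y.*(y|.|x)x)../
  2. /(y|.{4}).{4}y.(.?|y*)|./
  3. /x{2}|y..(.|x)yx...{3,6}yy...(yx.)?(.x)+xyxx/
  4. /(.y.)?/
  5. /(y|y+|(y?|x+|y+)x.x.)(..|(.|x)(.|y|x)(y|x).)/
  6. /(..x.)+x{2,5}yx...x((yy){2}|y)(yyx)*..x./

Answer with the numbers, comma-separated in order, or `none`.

2, 5

1 → no match — must start with `x`
2 → match
3 → no match
4 → no match
5 → match
6 → no match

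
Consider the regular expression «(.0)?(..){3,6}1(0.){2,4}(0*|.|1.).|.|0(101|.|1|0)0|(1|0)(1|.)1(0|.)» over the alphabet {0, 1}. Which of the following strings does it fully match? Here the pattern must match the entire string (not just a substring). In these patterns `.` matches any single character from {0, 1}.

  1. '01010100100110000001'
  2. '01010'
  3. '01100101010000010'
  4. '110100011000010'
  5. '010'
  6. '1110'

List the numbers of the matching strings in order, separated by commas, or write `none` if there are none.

1 → match
2 → match
3 → no match
4 → match
5 → match
6 → match

1, 2, 4, 5, 6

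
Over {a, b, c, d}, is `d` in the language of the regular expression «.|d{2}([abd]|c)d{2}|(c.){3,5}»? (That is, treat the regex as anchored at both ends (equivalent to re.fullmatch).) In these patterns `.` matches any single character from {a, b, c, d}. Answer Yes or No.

Yes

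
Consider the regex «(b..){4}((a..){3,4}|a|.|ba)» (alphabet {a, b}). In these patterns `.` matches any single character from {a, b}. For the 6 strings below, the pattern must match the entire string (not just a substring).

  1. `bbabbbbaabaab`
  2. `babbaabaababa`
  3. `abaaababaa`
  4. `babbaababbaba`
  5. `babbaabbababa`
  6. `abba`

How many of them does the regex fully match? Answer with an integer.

1 → match
2 → match
3 → no match — must start with `b`
4 → match
5 → match
6 → no match — must start with `b`
Total matched: 4

4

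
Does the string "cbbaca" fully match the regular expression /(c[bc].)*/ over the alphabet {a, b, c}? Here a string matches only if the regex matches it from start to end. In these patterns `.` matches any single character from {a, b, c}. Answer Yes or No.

No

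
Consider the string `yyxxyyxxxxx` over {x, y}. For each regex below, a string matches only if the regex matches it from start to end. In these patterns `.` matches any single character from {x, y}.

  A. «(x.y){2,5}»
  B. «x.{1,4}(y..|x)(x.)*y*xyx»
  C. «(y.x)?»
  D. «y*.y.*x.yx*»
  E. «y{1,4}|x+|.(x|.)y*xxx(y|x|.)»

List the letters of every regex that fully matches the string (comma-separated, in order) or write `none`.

D

A → no match — must start with `x`
B → no match — must start with `x`
C → no match
D → match
E → no match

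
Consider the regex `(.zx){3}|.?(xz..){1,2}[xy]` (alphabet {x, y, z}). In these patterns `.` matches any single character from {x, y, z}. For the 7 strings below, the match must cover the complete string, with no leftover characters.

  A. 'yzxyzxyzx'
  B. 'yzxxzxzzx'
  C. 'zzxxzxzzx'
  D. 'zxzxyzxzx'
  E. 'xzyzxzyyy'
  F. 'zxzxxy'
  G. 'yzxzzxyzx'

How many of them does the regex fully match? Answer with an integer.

A → match
B → match
C → match
D → no match
E → match
F → match
G → match
Total matched: 6

6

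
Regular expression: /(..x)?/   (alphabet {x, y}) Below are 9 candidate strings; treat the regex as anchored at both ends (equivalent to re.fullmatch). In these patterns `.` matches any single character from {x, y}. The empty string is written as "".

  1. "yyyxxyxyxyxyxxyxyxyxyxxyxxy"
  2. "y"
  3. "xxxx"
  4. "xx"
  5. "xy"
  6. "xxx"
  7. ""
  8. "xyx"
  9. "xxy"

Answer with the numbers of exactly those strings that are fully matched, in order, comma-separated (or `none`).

6, 7, 8

1 → no match
2 → no match
3 → no match
4 → no match
5 → no match
6 → match
7 → match
8 → match
9 → no match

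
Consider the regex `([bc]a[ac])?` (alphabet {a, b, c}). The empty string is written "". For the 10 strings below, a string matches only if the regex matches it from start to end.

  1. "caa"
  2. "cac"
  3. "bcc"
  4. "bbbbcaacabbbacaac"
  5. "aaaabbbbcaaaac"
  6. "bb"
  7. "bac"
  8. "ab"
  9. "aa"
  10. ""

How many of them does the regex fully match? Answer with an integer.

1. "caa" → match
2. "cac" → match
3. "bcc" → no match
4 → no match
5 → no match
6. "bb" → no match
7. "bac" → match
8. "ab" → no match
9. "aa" → no match
10. "" → match
Total matched: 4

4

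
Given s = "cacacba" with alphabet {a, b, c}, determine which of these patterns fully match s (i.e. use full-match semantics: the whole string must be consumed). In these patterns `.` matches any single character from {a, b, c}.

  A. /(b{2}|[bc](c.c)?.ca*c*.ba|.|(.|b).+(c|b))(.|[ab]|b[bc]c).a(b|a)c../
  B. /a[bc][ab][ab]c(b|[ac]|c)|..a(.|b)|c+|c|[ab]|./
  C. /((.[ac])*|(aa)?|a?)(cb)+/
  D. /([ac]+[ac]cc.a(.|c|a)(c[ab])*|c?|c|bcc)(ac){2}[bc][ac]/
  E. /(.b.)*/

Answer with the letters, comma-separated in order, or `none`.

D

A → no match
B → no match
C → no match — must end with "cb"
D → match
E → no match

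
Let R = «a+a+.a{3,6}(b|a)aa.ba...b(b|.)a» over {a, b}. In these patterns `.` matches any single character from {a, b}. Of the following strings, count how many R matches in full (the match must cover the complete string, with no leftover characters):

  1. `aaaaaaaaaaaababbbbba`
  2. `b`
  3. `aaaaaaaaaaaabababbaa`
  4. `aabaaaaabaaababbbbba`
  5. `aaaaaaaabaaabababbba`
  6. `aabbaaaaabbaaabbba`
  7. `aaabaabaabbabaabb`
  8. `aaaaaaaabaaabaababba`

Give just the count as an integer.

1 → match
2 → no match — must start with `a`
3 → match
4 → match
5 → match
6 → no match
7 → no match — must end with `a`
8 → match
Total matched: 5

5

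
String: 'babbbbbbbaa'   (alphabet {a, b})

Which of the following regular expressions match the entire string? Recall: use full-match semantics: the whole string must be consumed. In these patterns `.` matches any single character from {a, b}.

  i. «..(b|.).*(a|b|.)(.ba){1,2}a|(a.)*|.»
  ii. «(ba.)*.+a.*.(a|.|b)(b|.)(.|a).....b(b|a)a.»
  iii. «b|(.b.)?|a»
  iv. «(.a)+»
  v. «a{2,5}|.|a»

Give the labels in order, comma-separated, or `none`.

i → match
ii → no match
iii → no match
iv → no match
v → no match

i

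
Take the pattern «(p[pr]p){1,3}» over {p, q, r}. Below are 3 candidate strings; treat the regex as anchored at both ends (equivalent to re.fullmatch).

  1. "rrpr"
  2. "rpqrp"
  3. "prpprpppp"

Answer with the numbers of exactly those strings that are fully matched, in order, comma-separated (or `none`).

3

1 → no match — must start with "p"
2 → no match — must start with "p"
3 → match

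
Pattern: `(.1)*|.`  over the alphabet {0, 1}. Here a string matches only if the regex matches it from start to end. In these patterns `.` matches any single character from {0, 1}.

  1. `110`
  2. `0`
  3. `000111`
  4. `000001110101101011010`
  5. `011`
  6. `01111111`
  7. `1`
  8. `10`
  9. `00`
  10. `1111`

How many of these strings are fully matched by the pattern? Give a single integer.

4

1 → no match
2 → match
3 → no match
4 → no match
5 → no match
6 → match
7 → match
8 → no match
9 → no match
10 → match
Total matched: 4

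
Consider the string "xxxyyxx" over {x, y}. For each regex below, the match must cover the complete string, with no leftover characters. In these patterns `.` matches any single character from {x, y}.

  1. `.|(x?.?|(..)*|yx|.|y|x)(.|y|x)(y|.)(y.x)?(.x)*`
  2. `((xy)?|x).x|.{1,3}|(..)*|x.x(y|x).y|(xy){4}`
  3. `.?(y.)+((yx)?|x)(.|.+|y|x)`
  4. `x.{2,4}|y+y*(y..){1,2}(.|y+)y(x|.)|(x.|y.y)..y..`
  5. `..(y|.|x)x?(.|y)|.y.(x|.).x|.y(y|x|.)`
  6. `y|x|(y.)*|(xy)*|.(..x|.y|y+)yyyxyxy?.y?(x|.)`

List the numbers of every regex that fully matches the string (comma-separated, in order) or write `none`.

1 → match
2 → no match
3 → no match
4 → match
5 → no match
6 → no match

1, 4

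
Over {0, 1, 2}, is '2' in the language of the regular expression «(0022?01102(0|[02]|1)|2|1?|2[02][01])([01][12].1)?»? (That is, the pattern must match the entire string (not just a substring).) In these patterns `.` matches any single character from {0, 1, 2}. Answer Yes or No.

Yes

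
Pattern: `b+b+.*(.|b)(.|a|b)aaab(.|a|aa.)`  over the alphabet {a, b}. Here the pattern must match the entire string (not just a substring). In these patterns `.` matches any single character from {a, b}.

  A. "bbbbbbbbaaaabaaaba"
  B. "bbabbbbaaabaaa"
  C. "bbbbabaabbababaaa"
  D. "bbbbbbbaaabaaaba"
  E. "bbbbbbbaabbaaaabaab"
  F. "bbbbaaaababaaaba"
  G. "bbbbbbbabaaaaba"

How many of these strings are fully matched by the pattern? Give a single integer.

6

A → match
B → match
C → no match
D → match
E → match
F → match
G → match
Total matched: 6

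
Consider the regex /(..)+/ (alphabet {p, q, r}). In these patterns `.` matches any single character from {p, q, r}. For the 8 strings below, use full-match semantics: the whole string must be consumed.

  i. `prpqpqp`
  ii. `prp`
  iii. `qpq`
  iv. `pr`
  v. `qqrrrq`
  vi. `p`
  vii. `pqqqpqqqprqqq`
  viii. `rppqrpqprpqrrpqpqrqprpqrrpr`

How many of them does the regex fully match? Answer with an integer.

2

i. `prpqpqp` → no match
ii. `prp` → no match
iii. `qpq` → no match
iv. `pr` → match
v. `qqrrrq` → match
vi. `p` → no match
vii → no match
viii → no match
Total matched: 2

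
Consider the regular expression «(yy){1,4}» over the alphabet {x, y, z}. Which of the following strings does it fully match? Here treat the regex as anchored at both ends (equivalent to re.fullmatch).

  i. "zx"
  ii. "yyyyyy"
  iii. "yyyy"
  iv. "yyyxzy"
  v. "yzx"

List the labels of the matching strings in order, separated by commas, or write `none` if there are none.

ii, iii

i. "zx" → no match — must start with "yy"
ii. "yyyyyy" → match
iii. "yyyy" → match
iv. "yyyxzy" → no match — must end with "yy"
v. "yzx" → no match — must start with "yy"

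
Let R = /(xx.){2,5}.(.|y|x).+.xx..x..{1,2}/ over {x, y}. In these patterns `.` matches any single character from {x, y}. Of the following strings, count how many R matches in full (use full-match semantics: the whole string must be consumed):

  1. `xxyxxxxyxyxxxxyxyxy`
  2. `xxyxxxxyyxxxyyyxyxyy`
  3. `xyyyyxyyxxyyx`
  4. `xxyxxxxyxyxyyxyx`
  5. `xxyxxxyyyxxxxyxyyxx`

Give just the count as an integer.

1

1 → match
2 → no match
3 → no match — must start with `xx`
4 → no match
5 → no match
Total matched: 1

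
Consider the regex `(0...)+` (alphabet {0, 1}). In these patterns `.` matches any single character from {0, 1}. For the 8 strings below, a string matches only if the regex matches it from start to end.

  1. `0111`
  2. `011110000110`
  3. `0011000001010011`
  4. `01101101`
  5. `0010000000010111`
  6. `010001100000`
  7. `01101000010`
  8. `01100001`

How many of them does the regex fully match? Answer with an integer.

1 → match
2 → no match
3 → match
4 → no match
5 → match
6 → match
7 → no match
8 → match
Total matched: 5

5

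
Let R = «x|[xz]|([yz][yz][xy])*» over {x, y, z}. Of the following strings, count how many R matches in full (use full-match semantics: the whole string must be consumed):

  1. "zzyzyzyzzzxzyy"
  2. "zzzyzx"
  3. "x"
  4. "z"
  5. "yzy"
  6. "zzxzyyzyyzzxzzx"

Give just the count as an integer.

1 → no match
2. "zzzyzx" → no match
3. "x" → match
4. "z" → match
5. "yzy" → match
6 → match
Total matched: 4

4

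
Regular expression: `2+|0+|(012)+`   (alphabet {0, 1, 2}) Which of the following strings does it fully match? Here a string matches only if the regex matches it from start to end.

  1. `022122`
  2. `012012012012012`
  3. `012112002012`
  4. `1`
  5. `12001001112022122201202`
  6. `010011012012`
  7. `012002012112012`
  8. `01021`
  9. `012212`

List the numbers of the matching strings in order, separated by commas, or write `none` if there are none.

1 → no match
2 → match
3 → no match
4 → no match
5 → no match
6 → no match
7 → no match
8 → no match
9 → no match

2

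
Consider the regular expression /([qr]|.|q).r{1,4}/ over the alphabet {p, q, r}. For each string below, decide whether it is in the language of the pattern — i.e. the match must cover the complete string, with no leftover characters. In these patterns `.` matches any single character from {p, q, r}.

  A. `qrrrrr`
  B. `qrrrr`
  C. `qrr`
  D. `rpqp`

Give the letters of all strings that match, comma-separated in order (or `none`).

A. `qrrrrr` → match
B. `qrrrr` → match
C. `qrr` → match
D. `rpqp` → no match — must end with `r`

A, B, C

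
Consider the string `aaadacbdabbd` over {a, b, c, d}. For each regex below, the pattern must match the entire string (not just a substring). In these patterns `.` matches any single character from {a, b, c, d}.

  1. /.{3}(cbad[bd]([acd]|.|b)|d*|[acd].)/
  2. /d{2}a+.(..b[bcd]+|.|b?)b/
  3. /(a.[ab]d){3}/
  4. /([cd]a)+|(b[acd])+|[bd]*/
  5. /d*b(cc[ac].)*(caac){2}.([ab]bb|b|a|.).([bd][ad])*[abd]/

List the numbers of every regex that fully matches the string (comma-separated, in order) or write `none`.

1 → no match
2 → no match — must start with `d`
3 → match
4 → no match
5 → no match

3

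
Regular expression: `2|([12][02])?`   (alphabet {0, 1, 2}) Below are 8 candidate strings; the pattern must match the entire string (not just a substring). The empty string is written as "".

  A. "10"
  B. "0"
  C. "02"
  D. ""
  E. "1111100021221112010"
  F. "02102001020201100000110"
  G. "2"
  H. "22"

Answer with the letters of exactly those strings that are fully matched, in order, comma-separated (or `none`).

A. "10" → match
B. "0" → no match
C. "02" → no match
D. "" → match
E → no match
F → no match
G. "2" → match
H. "22" → match

A, D, G, H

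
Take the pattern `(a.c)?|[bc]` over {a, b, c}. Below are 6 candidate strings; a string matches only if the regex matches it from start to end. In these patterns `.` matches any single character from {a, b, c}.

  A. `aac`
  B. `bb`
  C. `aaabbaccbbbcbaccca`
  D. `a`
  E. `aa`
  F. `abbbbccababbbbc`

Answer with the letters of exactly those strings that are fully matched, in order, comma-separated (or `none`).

A

A → match
B → no match
C → no match
D → no match
E → no match
F → no match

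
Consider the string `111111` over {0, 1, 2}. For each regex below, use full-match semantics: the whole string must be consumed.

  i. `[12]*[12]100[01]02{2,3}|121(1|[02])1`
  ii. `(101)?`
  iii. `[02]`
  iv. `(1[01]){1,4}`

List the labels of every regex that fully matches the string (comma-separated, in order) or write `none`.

i → no match
ii → no match
iii → no match
iv → match

iv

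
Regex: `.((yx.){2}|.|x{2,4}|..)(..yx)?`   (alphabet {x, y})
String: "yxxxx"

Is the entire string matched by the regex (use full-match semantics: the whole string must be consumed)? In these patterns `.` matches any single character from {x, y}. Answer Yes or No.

Yes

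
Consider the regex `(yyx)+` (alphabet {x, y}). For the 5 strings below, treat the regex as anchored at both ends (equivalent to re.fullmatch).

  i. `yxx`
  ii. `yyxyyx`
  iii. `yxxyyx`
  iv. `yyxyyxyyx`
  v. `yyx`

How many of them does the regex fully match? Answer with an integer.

3

i → no match — must start with `yyx`
ii → match
iii → no match — must start with `yyx`
iv → match
v → match
Total matched: 3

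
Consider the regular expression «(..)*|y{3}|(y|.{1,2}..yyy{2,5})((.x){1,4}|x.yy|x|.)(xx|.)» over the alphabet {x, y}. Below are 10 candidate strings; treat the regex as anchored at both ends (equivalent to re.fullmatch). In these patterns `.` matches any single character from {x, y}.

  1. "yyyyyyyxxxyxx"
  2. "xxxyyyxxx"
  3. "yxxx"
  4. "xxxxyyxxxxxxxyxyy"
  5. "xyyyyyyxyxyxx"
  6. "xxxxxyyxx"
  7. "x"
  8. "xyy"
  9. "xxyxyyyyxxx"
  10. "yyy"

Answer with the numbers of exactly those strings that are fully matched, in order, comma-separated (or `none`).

1 → no match
2 → no match
3 → match
4 → no match
5 → no match
6 → no match
7 → no match
8 → no match
9 → match
10 → match

3, 9, 10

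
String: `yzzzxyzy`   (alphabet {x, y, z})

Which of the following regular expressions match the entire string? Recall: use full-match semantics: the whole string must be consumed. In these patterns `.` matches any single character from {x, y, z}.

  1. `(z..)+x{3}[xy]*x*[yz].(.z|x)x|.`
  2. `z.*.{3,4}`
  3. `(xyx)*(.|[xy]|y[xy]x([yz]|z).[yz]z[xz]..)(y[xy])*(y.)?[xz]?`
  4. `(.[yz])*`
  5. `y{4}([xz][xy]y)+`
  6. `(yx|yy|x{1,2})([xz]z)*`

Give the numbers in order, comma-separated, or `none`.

1 → no match
2 → no match — must start with `z`
3 → no match
4 → match
5 → no match
6 → no match

4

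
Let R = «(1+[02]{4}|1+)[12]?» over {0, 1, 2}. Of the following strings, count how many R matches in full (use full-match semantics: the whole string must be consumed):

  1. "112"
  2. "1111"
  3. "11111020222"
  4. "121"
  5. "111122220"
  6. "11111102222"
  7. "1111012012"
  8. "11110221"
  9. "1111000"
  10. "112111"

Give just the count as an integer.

3

1 → match
2 → match
3 → no match
4 → no match
5 → no match
6 → match
7 → no match
8 → no match
9 → no match
10 → no match
Total matched: 3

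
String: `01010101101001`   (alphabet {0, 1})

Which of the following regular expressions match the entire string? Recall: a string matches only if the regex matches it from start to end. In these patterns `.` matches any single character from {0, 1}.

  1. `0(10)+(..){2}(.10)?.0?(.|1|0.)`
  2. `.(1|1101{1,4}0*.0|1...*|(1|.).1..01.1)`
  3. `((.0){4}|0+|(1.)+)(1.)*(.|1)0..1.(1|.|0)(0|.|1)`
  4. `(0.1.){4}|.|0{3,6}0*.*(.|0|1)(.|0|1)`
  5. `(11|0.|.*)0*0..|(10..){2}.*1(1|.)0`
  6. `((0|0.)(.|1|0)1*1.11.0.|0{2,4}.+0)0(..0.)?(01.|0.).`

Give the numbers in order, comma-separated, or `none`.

1, 2, 5

1 → match
2 → match
3 → no match
4 → no match
5 → match
6 → no match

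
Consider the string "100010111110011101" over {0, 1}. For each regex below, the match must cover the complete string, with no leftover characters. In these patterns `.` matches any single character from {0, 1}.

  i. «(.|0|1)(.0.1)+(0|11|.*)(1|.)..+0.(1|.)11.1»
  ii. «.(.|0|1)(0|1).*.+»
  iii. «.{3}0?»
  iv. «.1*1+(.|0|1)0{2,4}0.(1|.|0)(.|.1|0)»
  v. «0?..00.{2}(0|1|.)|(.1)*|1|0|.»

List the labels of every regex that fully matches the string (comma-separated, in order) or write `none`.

i, ii

i → match
ii → match
iii → no match
iv → no match
v → no match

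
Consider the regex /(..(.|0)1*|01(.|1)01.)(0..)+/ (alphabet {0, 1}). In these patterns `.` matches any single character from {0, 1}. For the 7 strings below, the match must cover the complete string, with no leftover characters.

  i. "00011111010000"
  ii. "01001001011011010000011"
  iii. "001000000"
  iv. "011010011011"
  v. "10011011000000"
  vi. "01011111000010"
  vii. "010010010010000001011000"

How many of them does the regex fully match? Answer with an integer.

i → match
ii → no match
iii → match
iv → match
v → match
vi → match
vii → match
Total matched: 6

6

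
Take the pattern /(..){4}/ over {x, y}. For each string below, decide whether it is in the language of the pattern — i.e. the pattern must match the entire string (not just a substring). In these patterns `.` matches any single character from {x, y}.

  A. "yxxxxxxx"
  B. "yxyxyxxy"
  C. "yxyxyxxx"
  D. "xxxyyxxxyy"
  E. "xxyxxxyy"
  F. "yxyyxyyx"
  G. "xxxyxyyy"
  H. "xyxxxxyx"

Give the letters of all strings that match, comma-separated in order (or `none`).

A, B, C, E, F, G, H

A → match
B → match
C → match
D → no match
E → match
F → match
G → match
H → match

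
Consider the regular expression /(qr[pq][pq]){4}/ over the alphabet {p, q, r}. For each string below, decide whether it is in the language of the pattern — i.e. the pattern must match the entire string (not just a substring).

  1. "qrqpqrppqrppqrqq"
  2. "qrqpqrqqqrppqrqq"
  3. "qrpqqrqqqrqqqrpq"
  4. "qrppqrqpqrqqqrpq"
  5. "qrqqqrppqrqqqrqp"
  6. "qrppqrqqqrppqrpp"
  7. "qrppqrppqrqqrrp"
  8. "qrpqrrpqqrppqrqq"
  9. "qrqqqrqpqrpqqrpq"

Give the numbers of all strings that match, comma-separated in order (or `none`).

1, 2, 3, 4, 5, 6, 9

1 → match
2 → match
3 → match
4 → match
5 → match
6 → match
7 → no match
8 → no match
9 → match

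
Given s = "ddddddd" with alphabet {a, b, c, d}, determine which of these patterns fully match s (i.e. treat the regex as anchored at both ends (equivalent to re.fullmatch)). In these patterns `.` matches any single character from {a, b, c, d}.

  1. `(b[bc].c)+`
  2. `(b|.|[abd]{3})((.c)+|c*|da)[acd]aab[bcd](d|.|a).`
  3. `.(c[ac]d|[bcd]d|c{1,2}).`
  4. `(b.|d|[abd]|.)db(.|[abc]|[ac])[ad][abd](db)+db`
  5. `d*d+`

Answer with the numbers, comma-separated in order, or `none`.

1 → no match — must start with "b"
2 → no match
3 → no match
4 → no match — must end with "dbdb"
5 → match

5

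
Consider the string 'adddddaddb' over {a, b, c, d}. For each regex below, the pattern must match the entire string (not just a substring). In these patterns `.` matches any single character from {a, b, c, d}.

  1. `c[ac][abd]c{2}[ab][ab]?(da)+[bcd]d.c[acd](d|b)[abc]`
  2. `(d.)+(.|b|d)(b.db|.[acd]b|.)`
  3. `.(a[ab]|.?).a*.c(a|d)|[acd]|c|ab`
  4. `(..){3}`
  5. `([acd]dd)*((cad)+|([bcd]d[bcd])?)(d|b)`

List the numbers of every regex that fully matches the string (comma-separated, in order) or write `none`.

1 → no match — must start with 'c'
2 → no match — must start with 'd'
3 → no match
4 → no match
5 → match

5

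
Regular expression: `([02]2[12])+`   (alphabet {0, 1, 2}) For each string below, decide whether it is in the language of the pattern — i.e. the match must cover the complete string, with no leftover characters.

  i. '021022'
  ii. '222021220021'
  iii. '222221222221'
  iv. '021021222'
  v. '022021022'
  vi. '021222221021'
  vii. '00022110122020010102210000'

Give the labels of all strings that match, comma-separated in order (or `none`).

i, iii, iv, v, vi

i → match
ii → no match
iii → match
iv → match
v → match
vi → match
vii → no match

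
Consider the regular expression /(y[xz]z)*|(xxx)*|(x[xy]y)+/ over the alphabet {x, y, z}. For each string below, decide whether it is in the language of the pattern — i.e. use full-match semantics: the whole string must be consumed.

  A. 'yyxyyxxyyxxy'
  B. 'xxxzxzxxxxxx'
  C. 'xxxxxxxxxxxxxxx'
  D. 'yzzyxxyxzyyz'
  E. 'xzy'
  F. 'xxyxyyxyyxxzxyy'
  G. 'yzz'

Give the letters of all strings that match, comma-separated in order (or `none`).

A. 'yyxyyxxyyxxy' → no match
B. 'xxxzxzxxxxxx' → no match
C → match
D. 'yzzyxxyxzyyz' → no match
E. 'xzy' → no match
F → no match
G. 'yzz' → match

C, G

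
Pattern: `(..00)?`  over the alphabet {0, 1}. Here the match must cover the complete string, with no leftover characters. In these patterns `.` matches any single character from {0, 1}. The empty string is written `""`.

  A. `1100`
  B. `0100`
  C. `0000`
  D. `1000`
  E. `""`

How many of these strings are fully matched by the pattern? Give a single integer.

A → match
B → match
C → match
D → match
E → match
Total matched: 5

5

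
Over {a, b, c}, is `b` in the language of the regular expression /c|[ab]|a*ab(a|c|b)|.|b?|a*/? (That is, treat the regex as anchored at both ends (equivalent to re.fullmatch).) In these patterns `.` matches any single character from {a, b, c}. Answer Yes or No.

Yes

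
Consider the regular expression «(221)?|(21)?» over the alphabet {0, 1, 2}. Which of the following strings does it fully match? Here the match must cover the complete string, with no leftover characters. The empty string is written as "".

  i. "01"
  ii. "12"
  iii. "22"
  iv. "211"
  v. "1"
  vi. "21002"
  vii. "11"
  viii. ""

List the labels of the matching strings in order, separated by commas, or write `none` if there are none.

viii

i → no match
ii → no match
iii → no match
iv → no match
v → no match
vi → no match
vii → no match
viii → match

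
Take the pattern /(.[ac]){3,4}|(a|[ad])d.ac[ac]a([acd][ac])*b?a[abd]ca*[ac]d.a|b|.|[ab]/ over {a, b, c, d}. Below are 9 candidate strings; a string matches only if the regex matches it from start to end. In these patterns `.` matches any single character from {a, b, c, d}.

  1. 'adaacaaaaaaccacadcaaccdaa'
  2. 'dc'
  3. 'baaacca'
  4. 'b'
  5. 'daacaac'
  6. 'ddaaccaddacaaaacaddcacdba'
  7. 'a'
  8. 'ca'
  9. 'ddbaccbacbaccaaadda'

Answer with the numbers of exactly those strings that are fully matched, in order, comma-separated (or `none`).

4, 7

1 → no match
2. 'dc' → no match
3. 'baaacca' → no match
4. 'b' → match
5. 'daacaac' → no match
6 → no match
7. 'a' → match
8. 'ca' → no match
9 → no match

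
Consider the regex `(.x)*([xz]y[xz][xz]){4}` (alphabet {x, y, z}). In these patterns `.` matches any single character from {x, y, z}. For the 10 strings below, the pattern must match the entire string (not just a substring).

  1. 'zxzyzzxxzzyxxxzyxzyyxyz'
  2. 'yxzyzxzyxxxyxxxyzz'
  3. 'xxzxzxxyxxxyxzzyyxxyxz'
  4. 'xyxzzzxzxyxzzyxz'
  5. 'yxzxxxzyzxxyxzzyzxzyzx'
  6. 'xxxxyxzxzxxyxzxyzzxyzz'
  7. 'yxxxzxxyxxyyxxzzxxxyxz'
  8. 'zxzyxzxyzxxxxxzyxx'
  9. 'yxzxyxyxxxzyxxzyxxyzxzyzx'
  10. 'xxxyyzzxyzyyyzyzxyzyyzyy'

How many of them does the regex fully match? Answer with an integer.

1 → no match
2 → match
3 → no match
4 → no match
5 → match
6 → no match
7 → no match
8 → no match
9 → no match
10 → no match
Total matched: 2

2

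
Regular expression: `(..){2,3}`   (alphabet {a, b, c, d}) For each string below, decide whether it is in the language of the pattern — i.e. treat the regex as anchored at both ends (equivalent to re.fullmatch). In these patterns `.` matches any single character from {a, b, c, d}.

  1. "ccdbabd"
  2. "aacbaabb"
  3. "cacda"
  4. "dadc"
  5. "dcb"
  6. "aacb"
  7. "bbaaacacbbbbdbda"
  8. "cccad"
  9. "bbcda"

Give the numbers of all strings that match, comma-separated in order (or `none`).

1 → no match
2 → no match
3 → no match
4 → match
5 → no match
6 → match
7 → no match
8 → no match
9 → no match

4, 6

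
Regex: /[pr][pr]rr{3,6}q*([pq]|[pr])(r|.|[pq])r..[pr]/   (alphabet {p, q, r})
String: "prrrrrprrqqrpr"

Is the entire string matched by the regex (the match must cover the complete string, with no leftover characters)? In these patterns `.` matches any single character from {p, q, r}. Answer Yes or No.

No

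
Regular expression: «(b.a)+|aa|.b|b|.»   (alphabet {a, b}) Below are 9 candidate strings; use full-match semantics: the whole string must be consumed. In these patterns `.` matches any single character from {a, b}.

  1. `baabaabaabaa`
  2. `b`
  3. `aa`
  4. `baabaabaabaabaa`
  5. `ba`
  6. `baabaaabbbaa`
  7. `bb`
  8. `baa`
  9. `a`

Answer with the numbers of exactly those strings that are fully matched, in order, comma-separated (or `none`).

1, 2, 3, 4, 7, 8, 9

1. `baabaabaabaa` → match
2. `b` → match
3. `aa` → match
4 → match
5. `ba` → no match
6. `baabaaabbbaa` → no match
7. `bb` → match
8. `baa` → match
9. `a` → match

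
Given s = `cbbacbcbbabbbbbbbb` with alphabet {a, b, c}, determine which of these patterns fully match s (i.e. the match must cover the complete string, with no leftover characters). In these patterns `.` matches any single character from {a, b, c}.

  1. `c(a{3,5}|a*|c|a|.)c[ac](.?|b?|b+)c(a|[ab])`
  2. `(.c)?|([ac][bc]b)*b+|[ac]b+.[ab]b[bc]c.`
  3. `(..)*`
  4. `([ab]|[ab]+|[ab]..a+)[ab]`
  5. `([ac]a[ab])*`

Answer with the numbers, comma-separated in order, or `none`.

1 → no match
2 → match
3 → match
4 → no match
5 → no match

2, 3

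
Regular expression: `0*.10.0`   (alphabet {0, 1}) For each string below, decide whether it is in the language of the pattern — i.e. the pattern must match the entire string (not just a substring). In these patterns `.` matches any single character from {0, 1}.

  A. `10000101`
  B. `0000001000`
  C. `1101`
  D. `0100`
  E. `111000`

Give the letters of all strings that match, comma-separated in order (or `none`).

B

A → no match — must end with `0`
B → match
C → no match — must end with `0`
D → no match
E → no match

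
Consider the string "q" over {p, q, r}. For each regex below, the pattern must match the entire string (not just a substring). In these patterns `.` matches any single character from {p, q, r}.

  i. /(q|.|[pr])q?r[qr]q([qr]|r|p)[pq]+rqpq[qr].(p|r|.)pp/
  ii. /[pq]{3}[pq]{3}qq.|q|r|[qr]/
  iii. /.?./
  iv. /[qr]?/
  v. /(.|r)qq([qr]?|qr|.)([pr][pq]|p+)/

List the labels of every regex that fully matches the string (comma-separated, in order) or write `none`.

i → no match — must end with "pp"
ii → match
iii → match
iv → match
v → no match

ii, iii, iv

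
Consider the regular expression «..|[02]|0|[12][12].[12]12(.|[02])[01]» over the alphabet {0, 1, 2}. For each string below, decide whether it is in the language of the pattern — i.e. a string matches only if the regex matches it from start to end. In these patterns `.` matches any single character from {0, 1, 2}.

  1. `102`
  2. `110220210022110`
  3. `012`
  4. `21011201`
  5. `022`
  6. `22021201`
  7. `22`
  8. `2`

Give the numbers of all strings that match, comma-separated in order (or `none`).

1 → no match
2 → no match
3 → no match
4 → match
5 → no match
6 → match
7 → match
8 → match

4, 6, 7, 8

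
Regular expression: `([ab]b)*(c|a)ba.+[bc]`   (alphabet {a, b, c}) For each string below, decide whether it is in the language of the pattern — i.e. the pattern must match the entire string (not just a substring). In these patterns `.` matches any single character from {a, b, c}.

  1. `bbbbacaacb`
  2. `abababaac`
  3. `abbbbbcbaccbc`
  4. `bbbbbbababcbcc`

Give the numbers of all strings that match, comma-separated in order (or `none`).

1 → no match
2 → match
3 → match
4 → match

2, 3, 4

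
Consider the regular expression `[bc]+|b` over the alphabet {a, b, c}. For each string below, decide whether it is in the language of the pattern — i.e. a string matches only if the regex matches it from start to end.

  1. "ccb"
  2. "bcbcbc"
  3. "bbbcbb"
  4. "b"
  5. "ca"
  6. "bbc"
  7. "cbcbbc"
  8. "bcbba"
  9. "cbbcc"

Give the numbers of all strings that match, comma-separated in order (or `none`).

1, 2, 3, 4, 6, 7, 9

1 → match
2 → match
3 → match
4 → match
5 → no match
6 → match
7 → match
8 → no match
9 → match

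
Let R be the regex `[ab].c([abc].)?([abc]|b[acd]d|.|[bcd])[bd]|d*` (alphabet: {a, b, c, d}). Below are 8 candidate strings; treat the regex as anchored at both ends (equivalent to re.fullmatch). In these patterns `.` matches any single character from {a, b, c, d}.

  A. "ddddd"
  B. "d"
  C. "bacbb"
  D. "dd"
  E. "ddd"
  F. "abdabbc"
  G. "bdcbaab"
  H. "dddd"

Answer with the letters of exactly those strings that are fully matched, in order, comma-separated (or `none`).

A. "ddddd" → match
B. "d" → match
C. "bacbb" → match
D. "dd" → match
E. "ddd" → match
F. "abdabbc" → no match
G. "bdcbaab" → match
H. "dddd" → match

A, B, C, D, E, G, H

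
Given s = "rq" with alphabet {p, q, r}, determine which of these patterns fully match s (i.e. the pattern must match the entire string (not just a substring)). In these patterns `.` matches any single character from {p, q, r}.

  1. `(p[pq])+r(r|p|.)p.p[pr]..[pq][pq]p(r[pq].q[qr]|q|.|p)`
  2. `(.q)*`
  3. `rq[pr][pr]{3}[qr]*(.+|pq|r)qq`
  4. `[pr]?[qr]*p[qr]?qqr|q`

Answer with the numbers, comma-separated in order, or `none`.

1 → no match — must start with "p"
2 → match
3 → no match — must end with "qq"
4 → no match

2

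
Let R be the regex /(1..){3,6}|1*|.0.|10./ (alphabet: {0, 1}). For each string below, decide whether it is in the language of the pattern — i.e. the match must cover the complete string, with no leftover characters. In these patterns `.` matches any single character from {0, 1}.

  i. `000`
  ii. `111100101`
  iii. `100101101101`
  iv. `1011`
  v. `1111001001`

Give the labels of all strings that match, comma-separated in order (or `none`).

i → match
ii → match
iii → match
iv → no match
v → no match

i, ii, iii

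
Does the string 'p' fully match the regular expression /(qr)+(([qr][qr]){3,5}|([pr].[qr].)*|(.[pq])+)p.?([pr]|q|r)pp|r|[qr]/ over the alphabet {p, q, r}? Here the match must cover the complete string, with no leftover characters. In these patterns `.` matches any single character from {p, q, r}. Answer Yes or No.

No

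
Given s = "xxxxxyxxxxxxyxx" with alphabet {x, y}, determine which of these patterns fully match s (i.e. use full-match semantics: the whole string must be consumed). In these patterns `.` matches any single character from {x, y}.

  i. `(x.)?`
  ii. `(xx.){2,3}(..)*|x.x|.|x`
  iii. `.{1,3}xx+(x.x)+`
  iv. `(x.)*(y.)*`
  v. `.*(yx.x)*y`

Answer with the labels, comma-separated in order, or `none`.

i → no match
ii → match
iii → no match
iv → no match
v → no match — must end with "y"

ii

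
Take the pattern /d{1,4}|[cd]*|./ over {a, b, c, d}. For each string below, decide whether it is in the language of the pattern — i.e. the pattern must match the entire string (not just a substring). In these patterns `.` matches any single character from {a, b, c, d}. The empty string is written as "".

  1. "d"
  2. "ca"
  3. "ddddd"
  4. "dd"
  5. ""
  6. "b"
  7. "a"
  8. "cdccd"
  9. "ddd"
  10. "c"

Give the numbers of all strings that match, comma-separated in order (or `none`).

1, 3, 4, 5, 6, 7, 8, 9, 10

1 → match
2 → no match
3 → match
4 → match
5 → match
6 → match
7 → match
8 → match
9 → match
10 → match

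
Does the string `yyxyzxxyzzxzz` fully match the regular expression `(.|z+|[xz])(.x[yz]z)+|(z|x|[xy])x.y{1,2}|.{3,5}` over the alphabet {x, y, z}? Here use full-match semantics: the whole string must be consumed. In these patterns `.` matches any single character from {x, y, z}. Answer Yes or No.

Yes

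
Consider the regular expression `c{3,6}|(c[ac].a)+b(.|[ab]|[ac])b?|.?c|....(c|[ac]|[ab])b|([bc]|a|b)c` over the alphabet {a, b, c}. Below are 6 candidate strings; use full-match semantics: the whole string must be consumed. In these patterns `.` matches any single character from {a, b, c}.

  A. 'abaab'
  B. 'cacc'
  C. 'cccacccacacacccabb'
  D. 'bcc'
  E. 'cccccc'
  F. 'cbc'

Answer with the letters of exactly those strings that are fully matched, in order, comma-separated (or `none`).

C, E

A. 'abaab' → no match
B. 'cacc' → no match
C → match
D. 'bcc' → no match
E. 'cccccc' → match
F. 'cbc' → no match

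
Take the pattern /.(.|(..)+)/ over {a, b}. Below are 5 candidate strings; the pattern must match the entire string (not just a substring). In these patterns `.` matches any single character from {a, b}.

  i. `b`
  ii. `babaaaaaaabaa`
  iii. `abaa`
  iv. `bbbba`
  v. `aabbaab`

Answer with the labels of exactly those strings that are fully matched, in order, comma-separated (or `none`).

i → no match
ii → match
iii → no match
iv → match
v → match

ii, iv, v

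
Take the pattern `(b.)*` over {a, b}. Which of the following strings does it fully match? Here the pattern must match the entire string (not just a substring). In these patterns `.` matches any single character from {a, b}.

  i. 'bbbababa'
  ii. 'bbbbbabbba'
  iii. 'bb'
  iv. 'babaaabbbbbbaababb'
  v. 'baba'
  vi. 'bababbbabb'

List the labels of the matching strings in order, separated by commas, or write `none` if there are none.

i, ii, iii, v, vi

i. 'bbbababa' → match
ii. 'bbbbbabbba' → match
iii. 'bb' → match
iv → no match
v. 'baba' → match
vi. 'bababbbabb' → match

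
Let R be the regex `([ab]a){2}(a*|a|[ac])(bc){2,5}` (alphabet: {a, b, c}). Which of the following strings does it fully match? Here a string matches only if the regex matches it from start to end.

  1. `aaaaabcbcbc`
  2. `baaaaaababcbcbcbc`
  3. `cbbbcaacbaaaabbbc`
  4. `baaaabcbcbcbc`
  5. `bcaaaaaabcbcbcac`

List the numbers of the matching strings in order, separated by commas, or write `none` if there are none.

1 → match
2 → no match
3 → no match
4 → match
5 → no match — must end with `bc`

1, 4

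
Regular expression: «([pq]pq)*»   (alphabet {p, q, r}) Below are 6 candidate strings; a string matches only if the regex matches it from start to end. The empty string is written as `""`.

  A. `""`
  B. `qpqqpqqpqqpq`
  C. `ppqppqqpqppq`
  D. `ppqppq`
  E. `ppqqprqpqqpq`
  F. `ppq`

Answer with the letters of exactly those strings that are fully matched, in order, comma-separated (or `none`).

A, B, C, D, F

A → match
B → match
C → match
D → match
E → no match
F → match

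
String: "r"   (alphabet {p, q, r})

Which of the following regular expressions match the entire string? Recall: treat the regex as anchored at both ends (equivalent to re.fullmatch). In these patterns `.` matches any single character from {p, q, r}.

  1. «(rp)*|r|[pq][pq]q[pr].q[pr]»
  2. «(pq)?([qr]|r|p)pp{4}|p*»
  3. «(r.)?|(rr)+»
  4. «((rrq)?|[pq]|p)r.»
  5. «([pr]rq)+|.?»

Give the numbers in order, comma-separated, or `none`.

1, 5

1 → match
2 → no match
3 → no match
4 → no match
5 → match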